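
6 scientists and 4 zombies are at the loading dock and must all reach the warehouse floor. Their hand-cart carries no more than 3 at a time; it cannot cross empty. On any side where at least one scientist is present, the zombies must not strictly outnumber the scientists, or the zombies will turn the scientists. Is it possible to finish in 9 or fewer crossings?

Yes

Yes — this plan uses 9 crossings (≤ 9):
1. 2 zombies → the warehouse floor.  (the loading dock: 6S 2Z; the warehouse floor: 0S 2Z)
2. 1 zombie ← the loading dock.  (the loading dock: 6S 3Z; the warehouse floor: 0S 1Z)
3. 3 zombies → the warehouse floor.  (the loading dock: 6S 0Z; the warehouse floor: 0S 4Z)
4. 1 zombie ← the loading dock.  (the loading dock: 6S 1Z; the warehouse floor: 0S 3Z)
5. 3 scientists → the warehouse floor.  (the loading dock: 3S 1Z; the warehouse floor: 3S 3Z)
6. 1 zombie ← the loading dock.  (the loading dock: 3S 2Z; the warehouse floor: 3S 2Z)
7. 1 scientist and 2 zombies → the warehouse floor.  (the loading dock: 2S 0Z; the warehouse floor: 4S 4Z)
8. 1 zombie ← the loading dock.  (the loading dock: 2S 1Z; the warehouse floor: 4S 3Z)
9. 2 scientists and 1 zombie → the warehouse floor.  (the loading dock: 0S 0Z; the warehouse floor: 6S 4Z)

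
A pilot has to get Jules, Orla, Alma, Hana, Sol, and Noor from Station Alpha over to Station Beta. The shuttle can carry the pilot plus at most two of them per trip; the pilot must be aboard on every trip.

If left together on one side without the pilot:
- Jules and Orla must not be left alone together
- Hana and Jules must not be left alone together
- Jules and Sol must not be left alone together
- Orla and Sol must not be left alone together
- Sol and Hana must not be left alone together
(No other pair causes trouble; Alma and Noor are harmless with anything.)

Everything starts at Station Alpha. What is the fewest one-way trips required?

Counting alone: the pilot can take at most 2 across per trip to Station Beta, so moving all 6 needs at least 3 loaded trips out, with a return between consecutive ones — at least 5 crossings.
The safety rule pushes this higher. Following every safe sequence of crossings, the most of the 6 that can be at Station Beta as the shuttle arrives there on crossings 5, 7 is 4, 5 respectively — never all 6.
So no plan with fewer than 9 crossings exists, and this one achieves 9:
1. Pilot goes to Station Beta with Jules and Sol.
2. Pilot goes back to Station Alpha with Jules.
3. Pilot goes to Station Beta with Alma and Jules.
4. Pilot goes back to Station Alpha with Jules.
5. Pilot goes to Station Beta with Jules and Noor.
6. Pilot goes back to Station Alpha with Jules.
7. Pilot goes to Station Beta with Hana and Orla.
8. Pilot goes back to Station Alpha with Sol.
9. Pilot goes to Station Beta with Jules and Sol.

9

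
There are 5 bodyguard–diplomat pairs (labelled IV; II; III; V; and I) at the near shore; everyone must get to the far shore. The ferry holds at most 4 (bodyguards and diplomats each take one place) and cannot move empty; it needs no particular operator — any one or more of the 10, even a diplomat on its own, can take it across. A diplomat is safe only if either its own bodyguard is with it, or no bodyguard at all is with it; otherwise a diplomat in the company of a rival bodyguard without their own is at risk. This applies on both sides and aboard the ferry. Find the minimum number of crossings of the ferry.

Counting alone: each trip to the far shore takes at most 4 across and each return brings at least 1 back, so after t trips out (and t−1 returns) at most 4t − (t−1) of the 10 are across; that first reaches 10 at t = 3, so at least 5 crossings are needed.
The safety rule pushes this higher. Following every safe sequence of crossings, the most of the 10 that can be at the far shore as the ferry arrives there on crossing 5 is 9 — never all 10.
So no plan with fewer than 7 crossings exists, and this one achieves 7:
1. bodyguard IV and diplomat IV cross → the far shore.
2. bodyguard IV crosses ← the near shore.
3. diplomat I, diplomat II, diplomat III, and diplomat V cross → the far shore.
4. diplomat IV crosses ← the near shore.
5. bodyguard I, bodyguard II, bodyguard III, and bodyguard V cross → the far shore.
6. bodyguard II and diplomat II cross ← the near shore.
7. bodyguard II, bodyguard IV, diplomat II, and diplomat IV cross → the far shore.

7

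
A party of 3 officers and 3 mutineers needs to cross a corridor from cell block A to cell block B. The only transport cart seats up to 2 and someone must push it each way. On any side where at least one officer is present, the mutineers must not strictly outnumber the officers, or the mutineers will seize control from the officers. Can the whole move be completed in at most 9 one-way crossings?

Counting alone: each trip to cell block B takes at most 2 across and each return brings at least 1 back, so after t trips out (and t−1 returns) at most 2t − (t−1) of the 6 are across; that first reaches 6 at t = 5, so at least 9 crossings are needed.
The safety rule pushes this higher. Following every safe sequence of crossings, the most of the 6 that can be at cell block B as the transport cart arrives there on crossing 9 is 5 — never all 6.
So the move cannot be finished within 9 crossings. (The shortest complete plan takes 11:)
1. 2 mutineers → cell block B.  (cell block A: 3O 1M; cell block B: 0O 2M)
2. 1 mutineer ← cell block A.  (cell block A: 3O 2M; cell block B: 0O 1M)
3. 2 mutineers → cell block B.  (cell block A: 3O 0M; cell block B: 0O 3M)
4. 1 mutineer ← cell block A.  (cell block A: 3O 1M; cell block B: 0O 2M)
5. 2 officers → cell block B.  (cell block A: 1O 1M; cell block B: 2O 2M)
6. 1 officer and 1 mutineer ← cell block A.  (cell block A: 2O 2M; cell block B: 1O 1M)
7. 2 officers → cell block B.  (cell block A: 0O 2M; cell block B: 3O 1M)
8. 1 mutineer ← cell block A.  (cell block A: 0O 3M; cell block B: 3O 0M)
9. 2 mutineers → cell block B.  (cell block A: 0O 1M; cell block B: 3O 2M)
10. 1 mutineer ← cell block A.  (cell block A: 0O 2M; cell block B: 3O 1M)
11. 2 mutineers → cell block B.  (cell block A: 0O 0M; cell block B: 3O 3M)

No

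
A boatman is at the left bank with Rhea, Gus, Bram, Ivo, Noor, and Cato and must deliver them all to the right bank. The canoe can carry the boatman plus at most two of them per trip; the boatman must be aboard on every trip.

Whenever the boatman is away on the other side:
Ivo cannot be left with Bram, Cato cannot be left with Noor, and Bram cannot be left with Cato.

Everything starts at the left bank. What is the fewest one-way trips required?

5

Counting alone: the boatman can take at most 2 across per trip to the right bank, so moving all 6 needs at least 3 loaded trips out, with a return between consecutive ones — at least 5 crossings.
The plan below uses exactly 5 crossings, so it is optimal:
1. Boatman goes to the right bank with Bram and Noor.  [the left bank: Cato, Gus, Ivo, Rhea | the right bank: Bram, Noor]
2. Boatman goes back to the left bank alone.  [the left bank: Cato, Gus, Ivo, Rhea | the right bank: Bram, Noor]
3. Boatman goes to the right bank with Gus and Rhea.  [the left bank: Cato, Ivo | the right bank: Bram, Gus, Noor, Rhea]
4. Boatman goes back to the left bank alone.  [the left bank: Cato, Ivo | the right bank: Bram, Gus, Noor, Rhea]
5. Boatman goes to the right bank with Cato and Ivo.  [the left bank: — | the right bank: Bram, Cato, Gus, Ivo, Noor, Rhea]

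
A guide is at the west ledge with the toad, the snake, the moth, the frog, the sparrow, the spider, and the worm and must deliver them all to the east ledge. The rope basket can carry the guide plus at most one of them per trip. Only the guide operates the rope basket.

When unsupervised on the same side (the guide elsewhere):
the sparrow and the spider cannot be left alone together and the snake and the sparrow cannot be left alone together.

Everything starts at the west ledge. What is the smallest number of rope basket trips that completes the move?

Counting alone: the guide can take at most 1 across per trip to the east ledge, so moving all 7 needs at least 7 loaded trips out, with a return between consecutive ones — at least 13 crossings.
The safety rule pushes this higher. Following every safe sequence of crossings, the most of the 7 that can be at the east ledge as the rope basket arrives there on crossing 13 is 6 — never all 7.
So no plan with fewer than 15 crossings exists, and this one achieves 15:
1. Guide goes to the east ledge with the sparrow.
2. Guide goes back to the west ledge alone.
3. Guide goes to the east ledge with the toad.
4. Guide goes back to the west ledge alone.
5. Guide goes to the east ledge with the snake.
6. Guide goes back to the west ledge with the sparrow.
7. Guide goes to the east ledge with the spider.
8. Guide goes back to the west ledge alone.
9. Guide goes to the east ledge with the moth.
10. Guide goes back to the west ledge alone.
11. Guide goes to the east ledge with the frog.
12. Guide goes back to the west ledge alone.
13. Guide goes to the east ledge with the worm.
14. Guide goes back to the west ledge alone.
15. Guide goes to the east ledge with the sparrow.

15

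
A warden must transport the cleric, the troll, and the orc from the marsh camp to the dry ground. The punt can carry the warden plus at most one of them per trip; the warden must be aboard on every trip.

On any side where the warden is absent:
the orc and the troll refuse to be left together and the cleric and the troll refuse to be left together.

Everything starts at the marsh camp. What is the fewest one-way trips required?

7

Counting alone: the warden can take at most 1 across per trip to the dry ground, so moving all 3 needs at least 3 loaded trips out, with a return between consecutive ones — at least 5 crossings.
The safety rule pushes this higher. Following every safe sequence of crossings, the most of the 3 that can be at the dry ground as the punt arrives there on crossing 5 is 2 — never all 3.
So no plan with fewer than 7 crossings exists, and this one achieves 7:
1. Warden goes to the dry ground with the troll.
2. Warden goes back to the marsh camp alone.
3. Warden goes to the dry ground with the cleric.
4. Warden goes back to the marsh camp with the troll.
5. Warden goes to the dry ground with the orc.
6. Warden goes back to the marsh camp alone.
7. Warden goes to the dry ground with the troll.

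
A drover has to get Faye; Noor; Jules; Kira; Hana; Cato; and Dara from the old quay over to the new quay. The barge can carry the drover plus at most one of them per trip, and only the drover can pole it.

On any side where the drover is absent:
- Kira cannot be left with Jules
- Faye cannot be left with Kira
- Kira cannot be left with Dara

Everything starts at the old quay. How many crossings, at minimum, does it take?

impossible

Following every safe sequence of crossings from the start, the most of the 7 that can be at the new quay as the barge arrives there on crossings 1, 3, 5, 7, 9 is 1, 2, 3, 4, 5 respectively; the best ever achieved is 5 of 7.
From crossing 11 on, no configuration arises that was not already reachable earlier: only 72 distinct safe configurations (who is on which side, and where the barge is) can ever be reached, none of them has everyone across, and every continuation just revisits them. So no valid plan exists.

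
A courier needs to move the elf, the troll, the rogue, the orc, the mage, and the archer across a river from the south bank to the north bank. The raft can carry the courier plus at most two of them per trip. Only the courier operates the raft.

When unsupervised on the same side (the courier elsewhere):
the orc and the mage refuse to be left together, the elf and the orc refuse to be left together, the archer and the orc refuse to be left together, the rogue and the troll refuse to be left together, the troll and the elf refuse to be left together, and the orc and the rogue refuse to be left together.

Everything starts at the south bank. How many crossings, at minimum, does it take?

Counting alone: the courier can take at most 2 across per trip to the north bank, so moving all 6 needs at least 3 loaded trips out, with a return between consecutive ones — at least 5 crossings.
The safety rule pushes this higher. Following every safe sequence of crossings, the most of the 6 that can be at the north bank as the raft arrives there on crossing 5 is 5 — never all 6.
So no plan with fewer than 7 crossings exists, and this one achieves 7:
1. Courier goes to the north bank with the orc and the troll.  [the south bank: the archer, the elf, the mage, the rogue | the north bank: the orc, the troll]
2. Courier goes back to the south bank alone.  [the south bank: the archer, the elf, the mage, the rogue | the north bank: the orc, the troll]
3. Courier goes to the north bank with the elf and the rogue.  [the south bank: the archer, the mage | the north bank: the elf, the orc, the rogue, the troll]
4. Courier goes back to the south bank with the orc and the troll.  [the south bank: the archer, the mage, the orc, the troll | the north bank: the elf, the rogue]
5. Courier goes to the north bank with the archer and the mage.  [the south bank: the orc, the troll | the north bank: the archer, the elf, the mage, the rogue]
6. Courier goes back to the south bank alone.  [the south bank: the orc, the troll | the north bank: the archer, the elf, the mage, the rogue]
7. Courier goes to the north bank with the orc and the troll.  [the south bank: — | the north bank: the archer, the elf, the mage, the orc, the rogue, the troll]

7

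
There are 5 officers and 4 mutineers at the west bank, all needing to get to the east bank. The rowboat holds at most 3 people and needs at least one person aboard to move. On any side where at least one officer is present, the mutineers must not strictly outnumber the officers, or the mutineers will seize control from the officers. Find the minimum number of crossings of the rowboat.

Counting alone: each trip to the east bank takes at most 3 across and each return brings at least 1 back, so after t trips out (and t−1 returns) at most 3t − (t−1) of the 9 are across; that first reaches 9 at t = 4, so at least 7 crossings are needed.
The plan below uses exactly 7 crossings, so it is optimal:
1. 3 mutineers → the east bank.  (the west bank: 5O 1M; the east bank: 0O 3M)
2. 1 mutineer ← the west bank.  (the west bank: 5O 2M; the east bank: 0O 2M)
3. 3 officers → the east bank.  (the west bank: 2O 2M; the east bank: 3O 2M)
4. 1 officer ← the west bank.  (the west bank: 3O 2M; the east bank: 2O 2M)
5. 2 officers and 1 mutineer → the east bank.  (the west bank: 1O 1M; the east bank: 4O 3M)
6. 1 officer ← the west bank.  (the west bank: 2O 1M; the east bank: 3O 3M)
7. 2 officers and 1 mutineer → the east bank.  (the west bank: 0O 0M; the east bank: 5O 4M)

7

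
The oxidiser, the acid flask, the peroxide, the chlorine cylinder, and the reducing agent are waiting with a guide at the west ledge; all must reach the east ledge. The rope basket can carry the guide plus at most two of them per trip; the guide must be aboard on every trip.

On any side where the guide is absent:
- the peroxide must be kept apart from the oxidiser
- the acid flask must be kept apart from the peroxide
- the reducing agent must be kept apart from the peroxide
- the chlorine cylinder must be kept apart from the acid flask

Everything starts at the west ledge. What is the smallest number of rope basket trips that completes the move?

5

Counting alone: the guide can take at most 2 across per trip to the east ledge, so moving all 5 needs at least 3 loaded trips out, with a return between consecutive ones — at least 5 crossings.
The plan below uses exactly 5 crossings, so it is optimal:
1. Guide goes to the east ledge with the acid flask and the peroxide.
2. Guide goes back to the west ledge with the peroxide.
3. Guide goes to the east ledge with the oxidiser and the reducing agent.
4. Guide goes back to the west ledge alone.
5. Guide goes to the east ledge with the chlorine cylinder and the peroxide.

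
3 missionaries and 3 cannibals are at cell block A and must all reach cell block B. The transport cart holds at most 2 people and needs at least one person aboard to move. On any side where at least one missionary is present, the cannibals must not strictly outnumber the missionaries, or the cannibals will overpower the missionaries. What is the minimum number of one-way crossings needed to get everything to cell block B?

11

Counting alone: each trip to cell block B takes at most 2 across and each return brings at least 1 back, so after t trips out (and t−1 returns) at most 2t − (t−1) of the 6 are across; that first reaches 6 at t = 5, so at least 9 crossings are needed.
The safety rule pushes this higher. Following every safe sequence of crossings, the most of the 6 that can be at cell block B as the transport cart arrives there on crossing 9 is 5 — never all 6.
So no plan with fewer than 11 crossings exists, and this one achieves 11:
1. 2 cannibals → cell block B.  (cell block A: 3M 1C; cell block B: 0M 2C)
2. 1 cannibal ← cell block A.  (cell block A: 3M 2C; cell block B: 0M 1C)
3. 2 cannibals → cell block B.  (cell block A: 3M 0C; cell block B: 0M 3C)
4. 1 cannibal ← cell block A.  (cell block A: 3M 1C; cell block B: 0M 2C)
5. 2 missionaries → cell block B.  (cell block A: 1M 1C; cell block B: 2M 2C)
6. 1 missionary and 1 cannibal ← cell block A.  (cell block A: 2M 2C; cell block B: 1M 1C)
7. 2 missionaries → cell block B.  (cell block A: 0M 2C; cell block B: 3M 1C)
8. 1 cannibal ← cell block A.  (cell block A: 0M 3C; cell block B: 3M 0C)
9. 2 cannibals → cell block B.  (cell block A: 0M 1C; cell block B: 3M 2C)
10. 1 cannibal ← cell block A.  (cell block A: 0M 2C; cell block B: 3M 1C)
11. 2 cannibals → cell block B.  (cell block A: 0M 0C; cell block B: 3M 3C)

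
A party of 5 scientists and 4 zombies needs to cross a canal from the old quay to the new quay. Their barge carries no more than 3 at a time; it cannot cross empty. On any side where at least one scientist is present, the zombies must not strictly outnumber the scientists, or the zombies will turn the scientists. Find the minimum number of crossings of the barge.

7

Counting alone: each trip to the new quay takes at most 3 across and each return brings at least 1 back, so after t trips out (and t−1 returns) at most 3t − (t−1) of the 9 are across; that first reaches 9 at t = 4, so at least 7 crossings are needed.
The plan below uses exactly 7 crossings, so it is optimal:
1. 3 zombies → the new quay.  (the old quay: 5S 1Z; the new quay: 0S 3Z)
2. 1 zombie ← the old quay.  (the old quay: 5S 2Z; the new quay: 0S 2Z)
3. 3 scientists → the new quay.  (the old quay: 2S 2Z; the new quay: 3S 2Z)
4. 1 scientist ← the old quay.  (the old quay: 3S 2Z; the new quay: 2S 2Z)
5. 2 scientists and 1 zombie → the new quay.  (the old quay: 1S 1Z; the new quay: 4S 3Z)
6. 1 scientist ← the old quay.  (the old quay: 2S 1Z; the new quay: 3S 3Z)
7. 2 scientists and 1 zombie → the new quay.  (the old quay: 0S 0Z; the new quay: 5S 4Z)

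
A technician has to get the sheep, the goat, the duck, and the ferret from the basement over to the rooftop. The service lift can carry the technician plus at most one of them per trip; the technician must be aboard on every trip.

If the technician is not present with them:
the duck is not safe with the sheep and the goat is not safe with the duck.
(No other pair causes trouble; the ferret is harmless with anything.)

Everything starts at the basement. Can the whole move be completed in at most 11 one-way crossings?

Yes

Yes — this plan uses 9 crossings (≤ 11):
1. Technician goes to the rooftop with the duck.  [the basement: the ferret, the goat, the sheep | the rooftop: the duck]
2. Technician goes back to the basement alone.  [the basement: the ferret, the goat, the sheep | the rooftop: the duck]
3. Technician goes to the rooftop with the sheep.  [the basement: the ferret, the goat | the rooftop: the duck, the sheep]
4. Technician goes back to the basement with the duck.  [the basement: the duck, the ferret, the goat | the rooftop: the sheep]
5. Technician goes to the rooftop with the goat.  [the basement: the duck, the ferret | the rooftop: the goat, the sheep]
6. Technician goes back to the basement alone.  [the basement: the duck, the ferret | the rooftop: the goat, the sheep]
7. Technician goes to the rooftop with the ferret.  [the basement: the duck | the rooftop: the ferret, the goat, the sheep]
8. Technician goes back to the basement alone.  [the basement: the duck | the rooftop: the ferret, the goat, the sheep]
9. Technician goes to the rooftop with the duck.  [the basement: — | the rooftop: the duck, the ferret, the goat, the sheep]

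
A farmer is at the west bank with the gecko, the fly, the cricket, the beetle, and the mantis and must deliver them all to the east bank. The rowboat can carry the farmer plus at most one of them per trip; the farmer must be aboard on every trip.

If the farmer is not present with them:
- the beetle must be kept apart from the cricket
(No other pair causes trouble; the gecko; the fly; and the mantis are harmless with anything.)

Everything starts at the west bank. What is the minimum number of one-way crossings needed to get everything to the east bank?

9

Counting alone: the farmer can take at most 1 across per trip to the east bank, so moving all 5 needs at least 5 loaded trips out, with a return between consecutive ones — at least 9 crossings.
The plan below uses exactly 9 crossings, so it is optimal:
1. Farmer goes to the east bank with the cricket.  [the west bank: the beetle, the fly, the gecko, the mantis | the east bank: the cricket]
2. Farmer goes back to the west bank alone.  [the west bank: the beetle, the fly, the gecko, the mantis | the east bank: the cricket]
3. Farmer goes to the east bank with the gecko.  [the west bank: the beetle, the fly, the mantis | the east bank: the cricket, the gecko]
4. Farmer goes back to the west bank alone.  [the west bank: the beetle, the fly, the mantis | the east bank: the cricket, the gecko]
5. Farmer goes to the east bank with the fly.  [the west bank: the beetle, the mantis | the east bank: the cricket, the fly, the gecko]
6. Farmer goes back to the west bank alone.  [the west bank: the beetle, the mantis | the east bank: the cricket, the fly, the gecko]
7. Farmer goes to the east bank with the mantis.  [the west bank: the beetle | the east bank: the cricket, the fly, the gecko, the mantis]
8. Farmer goes back to the west bank alone.  [the west bank: the beetle | the east bank: the cricket, the fly, the gecko, the mantis]
9. Farmer goes to the east bank with the beetle.  [the west bank: — | the east bank: the beetle, the cricket, the fly, the gecko, the mantis]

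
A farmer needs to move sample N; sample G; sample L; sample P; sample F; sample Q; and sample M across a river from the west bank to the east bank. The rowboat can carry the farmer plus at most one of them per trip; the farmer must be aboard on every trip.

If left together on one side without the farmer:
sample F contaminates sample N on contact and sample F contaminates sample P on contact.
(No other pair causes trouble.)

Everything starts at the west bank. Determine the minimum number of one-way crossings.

15

Counting alone: the farmer can take at most 1 across per trip to the east bank, so moving all 7 needs at least 7 loaded trips out, with a return between consecutive ones — at least 13 crossings.
The safety rule pushes this higher. Following every safe sequence of crossings, the most of the 7 that can be at the east bank as the rowboat arrives there on crossing 13 is 6 — never all 7.
So no plan with fewer than 15 crossings exists, and this one achieves 15:
1. Farmer goes to the east bank with sample F.  [the west bank: sample G, sample L, sample M, sample N, sample P, sample Q | the east bank: sample F]
2. Farmer goes back to the west bank alone.  [the west bank: sample G, sample L, sample M, sample N, sample P, sample Q | the east bank: sample F]
3. Farmer goes to the east bank with sample N.  [the west bank: sample G, sample L, sample M, sample P, sample Q | the east bank: sample F, sample N]
4. Farmer goes back to the west bank with sample F.  [the west bank: sample F, sample G, sample L, sample M, sample P, sample Q | the east bank: sample N]
5. Farmer goes to the east bank with sample P.  [the west bank: sample F, sample G, sample L, sample M, sample Q | the east bank: sample N, sample P]
6. Farmer goes back to the west bank alone.  [the west bank: sample F, sample G, sample L, sample M, sample Q | the east bank: sample N, sample P]
7. Farmer goes to the east bank with sample G.  [the west bank: sample F, sample L, sample M, sample Q | the east bank: sample G, sample N, sample P]
8. Farmer goes back to the west bank alone.  [the west bank: sample F, sample L, sample M, sample Q | the east bank: sample G, sample N, sample P]
9. Farmer goes to the east bank with sample L.  [the west bank: sample F, sample M, sample Q | the east bank: sample G, sample L, sample N, sample P]
10. Farmer goes back to the west bank alone.  [the west bank: sample F, sample M, sample Q | the east bank: sample G, sample L, sample N, sample P]
11. Farmer goes to the east bank with sample Q.  [the west bank: sample F, sample M | the east bank: sample G, sample L, sample N, sample P, sample Q]
12. Farmer goes back to the west bank alone.  [the west bank: sample F, sample M | the east bank: sample G, sample L, sample N, sample P, sample Q]
13. Farmer goes to the east bank with sample M.  [the west bank: sample F | the east bank: sample G, sample L, sample M, sample N, sample P, sample Q]
14. Farmer goes back to the west bank alone.  [the west bank: sample F | the east bank: sample G, sample L, sample M, sample N, sample P, sample Q]
15. Farmer goes to the east bank with sample F.  [the west bank: — | the east bank: sample F, sample G, sample L, sample M, sample N, sample P, sample Q]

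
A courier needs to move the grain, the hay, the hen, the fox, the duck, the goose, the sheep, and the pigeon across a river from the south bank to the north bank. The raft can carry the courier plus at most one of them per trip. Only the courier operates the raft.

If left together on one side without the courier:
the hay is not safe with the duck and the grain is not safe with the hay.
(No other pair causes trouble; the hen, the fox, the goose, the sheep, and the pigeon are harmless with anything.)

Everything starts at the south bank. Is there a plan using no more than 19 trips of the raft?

Yes

Yes — this plan uses 17 crossings (≤ 19):
1. Courier goes to the north bank with the hay.  [the south bank: the duck, the fox, the goose, the grain, the hen, the pigeon, the sheep | the north bank: the hay]
2. Courier goes back to the south bank alone.  [the south bank: the duck, the fox, the goose, the grain, the hen, the pigeon, the sheep | the north bank: the hay]
3. Courier goes to the north bank with the grain.  [the south bank: the duck, the fox, the goose, the hen, the pigeon, the sheep | the north bank: the grain, the hay]
4. Courier goes back to the south bank with the hay.  [the south bank: the duck, the fox, the goose, the hay, the hen, the pigeon, the sheep | the north bank: the grain]
5. Courier goes to the north bank with the duck.  [the south bank: the fox, the goose, the hay, the hen, the pigeon, the sheep | the north bank: the duck, the grain]
6. Courier goes back to the south bank alone.  [the south bank: the fox, the goose, the hay, the hen, the pigeon, the sheep | the north bank: the duck, the grain]
7. Courier goes to the north bank with the hen.  [the south bank: the fox, the goose, the hay, the pigeon, the sheep | the north bank: the duck, the grain, the hen]
8. Courier goes back to the south bank alone.  [the south bank: the fox, the goose, the hay, the pigeon, the sheep | the north bank: the duck, the grain, the hen]
9. Courier goes to the north bank with the fox.  [the south bank: the goose, the hay, the pigeon, the sheep | the north bank: the duck, the fox, the grain, the hen]
10. Courier goes back to the south bank alone.  [the south bank: the goose, the hay, the pigeon, the sheep | the north bank: the duck, the fox, the grain, the hen]
11. Courier goes to the north bank with the goose.  [the south bank: the hay, the pigeon, the sheep | the north bank: the duck, the fox, the goose, the grain, the hen]
12. Courier goes back to the south bank alone.  [the south bank: the hay, the pigeon, the sheep | the north bank: the duck, the fox, the goose, the grain, the hen]
13. Courier goes to the north bank with the sheep.  [the south bank: the hay, the pigeon | the north bank: the duck, the fox, the goose, the grain, the hen, the sheep]
14. Courier goes back to the south bank alone.  [the south bank: the hay, the pigeon | the north bank: the duck, the fox, the goose, the grain, the hen, the sheep]
15. Courier goes to the north bank with the pigeon.  [the south bank: the hay | the north bank: the duck, the fox, the goose, the grain, the hen, the pigeon, the sheep]
16. Courier goes back to the south bank alone.  [the south bank: the hay | the north bank: the duck, the fox, the goose, the grain, the hen, the pigeon, the sheep]
17. Courier goes to the north bank with the hay.  [the south bank: — | the north bank: the duck, the fox, the goose, the grain, the hay, the hen, the pigeon, the sheep]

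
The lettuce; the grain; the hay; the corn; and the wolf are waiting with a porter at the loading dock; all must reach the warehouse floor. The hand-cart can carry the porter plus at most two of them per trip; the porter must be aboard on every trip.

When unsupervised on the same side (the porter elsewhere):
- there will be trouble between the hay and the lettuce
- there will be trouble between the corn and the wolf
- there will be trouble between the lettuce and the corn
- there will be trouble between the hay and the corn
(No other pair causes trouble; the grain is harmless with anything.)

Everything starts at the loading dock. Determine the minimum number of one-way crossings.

7

Counting alone: the porter can take at most 2 across per trip to the warehouse floor, so moving all 5 needs at least 3 loaded trips out, with a return between consecutive ones — at least 5 crossings.
The safety rule pushes this higher. Following every safe sequence of crossings, the most of the 5 that can be at the warehouse floor as the hand-cart arrives there on crossing 5 is 4 — never all 5.
So no plan with fewer than 7 crossings exists, and this one achieves 7:
1. Porter goes to the warehouse floor with the corn and the lettuce.  [the loading dock: the grain, the hay, the wolf | the warehouse floor: the corn, the lettuce]
2. Porter goes back to the loading dock with the lettuce.  [the loading dock: the grain, the hay, the lettuce, the wolf | the warehouse floor: the corn]
3. Porter goes to the warehouse floor with the grain and the lettuce.  [the loading dock: the hay, the wolf | the warehouse floor: the corn, the grain, the lettuce]
4. Porter goes back to the loading dock with the lettuce.  [the loading dock: the hay, the lettuce, the wolf | the warehouse floor: the corn, the grain]
5. Porter goes to the warehouse floor with the lettuce and the wolf.  [the loading dock: the hay | the warehouse floor: the corn, the grain, the lettuce, the wolf]
6. Porter goes back to the loading dock with the corn.  [the loading dock: the corn, the hay | the warehouse floor: the grain, the lettuce, the wolf]
7. Porter goes to the warehouse floor with the corn and the hay.  [the loading dock: — | the warehouse floor: the corn, the grain, the hay, the lettuce, the wolf]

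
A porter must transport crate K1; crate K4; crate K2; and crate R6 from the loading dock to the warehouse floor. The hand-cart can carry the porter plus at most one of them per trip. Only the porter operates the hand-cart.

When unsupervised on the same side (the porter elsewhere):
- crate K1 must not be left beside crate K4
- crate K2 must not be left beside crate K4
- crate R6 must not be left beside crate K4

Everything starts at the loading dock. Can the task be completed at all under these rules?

Following every safe sequence of crossings from the start, the most of the 4 that can be at the warehouse floor as the hand-cart arrives there on crossings 1, 3 is 1, 2 respectively; the best ever achieved is 2 of 4.
From crossing 5 on, no configuration arises that was not already reachable earlier: only 9 distinct safe configurations (who is on which side, and where the hand-cart is) can ever be reached, none of them has everyone across, and every continuation just revisits them. So no valid plan exists.

No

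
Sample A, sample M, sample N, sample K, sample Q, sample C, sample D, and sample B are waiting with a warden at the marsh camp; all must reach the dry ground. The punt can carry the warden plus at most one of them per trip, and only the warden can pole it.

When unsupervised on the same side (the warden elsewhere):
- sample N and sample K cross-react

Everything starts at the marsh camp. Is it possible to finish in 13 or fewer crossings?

Counting alone: the warden can take at most 1 across per trip to the dry ground, so moving all 8 needs at least 8 loaded trips out, with a return between consecutive ones — at least 15 crossings.
Since 13 < 15, 13 crossings cannot be enough. (The shortest complete plan in fact takes 15:)
1. Warden goes to the dry ground with sample N.  [the marsh camp: sample A, sample B, sample C, sample D, sample K, sample M, sample Q | the dry ground: sample N]
2. Warden goes back to the marsh camp alone.  [the marsh camp: sample A, sample B, sample C, sample D, sample K, sample M, sample Q | the dry ground: sample N]
3. Warden goes to the dry ground with sample A.  [the marsh camp: sample B, sample C, sample D, sample K, sample M, sample Q | the dry ground: sample A, sample N]
4. Warden goes back to the marsh camp alone.  [the marsh camp: sample B, sample C, sample D, sample K, sample M, sample Q | the dry ground: sample A, sample N]
5. Warden goes to the dry ground with sample M.  [the marsh camp: sample B, sample C, sample D, sample K, sample Q | the dry ground: sample A, sample M, sample N]
6. Warden goes back to the marsh camp alone.  [the marsh camp: sample B, sample C, sample D, sample K, sample Q | the dry ground: sample A, sample M, sample N]
7. Warden goes to the dry ground with sample Q.  [the marsh camp: sample B, sample C, sample D, sample K | the dry ground: sample A, sample M, sample N, sample Q]
8. Warden goes back to the marsh camp alone.  [the marsh camp: sample B, sample C, sample D, sample K | the dry ground: sample A, sample M, sample N, sample Q]
9. Warden goes to the dry ground with sample C.  [the marsh camp: sample B, sample D, sample K | the dry ground: sample A, sample C, sample M, sample N, sample Q]
10. Warden goes back to the marsh camp alone.  [the marsh camp: sample B, sample D, sample K | the dry ground: sample A, sample C, sample M, sample N, sample Q]
11. Warden goes to the dry ground with sample D.  [the marsh camp: sample B, sample K | the dry ground: sample A, sample C, sample D, sample M, sample N, sample Q]
12. Warden goes back to the marsh camp alone.  [the marsh camp: sample B, sample K | the dry ground: sample A, sample C, sample D, sample M, sample N, sample Q]
13. Warden goes to the dry ground with sample B.  [the marsh camp: sample K | the dry ground: sample A, sample B, sample C, sample D, sample M, sample N, sample Q]
14. Warden goes back to the marsh camp alone.  [the marsh camp: sample K | the dry ground: sample A, sample B, sample C, sample D, sample M, sample N, sample Q]
15. Warden goes to the dry ground with sample K.  [the marsh camp: — | the dry ground: sample A, sample B, sample C, sample D, sample K, sample M, sample N, sample Q]

No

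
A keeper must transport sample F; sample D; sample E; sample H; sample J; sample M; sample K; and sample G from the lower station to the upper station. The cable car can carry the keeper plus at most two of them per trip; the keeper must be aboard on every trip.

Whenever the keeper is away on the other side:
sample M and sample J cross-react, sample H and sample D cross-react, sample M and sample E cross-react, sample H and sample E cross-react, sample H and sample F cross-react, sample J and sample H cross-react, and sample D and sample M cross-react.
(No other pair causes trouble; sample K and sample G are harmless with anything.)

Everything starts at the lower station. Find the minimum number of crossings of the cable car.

9

Counting alone: the keeper can take at most 2 across per trip to the upper station, so moving all 8 needs at least 4 loaded trips out, with a return between consecutive ones — at least 7 crossings.
The safety rule pushes this higher. Following every safe sequence of crossings, the most of the 8 that can be at the upper station as the cable car arrives there on crossing 7 is 6 — never all 8.
So no plan with fewer than 9 crossings exists, and this one achieves 9:
1. Keeper goes to the upper station with sample H and sample M.  [the lower station: sample D, sample E, sample F, sample G, sample J, sample K | the upper station: sample H, sample M]
2. Keeper goes back to the lower station alone.  [the lower station: sample D, sample E, sample F, sample G, sample J, sample K | the upper station: sample H, sample M]
3. Keeper goes to the upper station with sample D and sample F.  [the lower station: sample E, sample G, sample J, sample K | the upper station: sample D, sample F, sample H, sample M]
4. Keeper goes back to the lower station with sample H and sample M.  [the lower station: sample E, sample G, sample H, sample J, sample K, sample M | the upper station: sample D, sample F]
5. Keeper goes to the upper station with sample E and sample J.  [the lower station: sample G, sample H, sample K, sample M | the upper station: sample D, sample E, sample F, sample J]
6. Keeper goes back to the lower station alone.  [the lower station: sample G, sample H, sample K, sample M | the upper station: sample D, sample E, sample F, sample J]
7. Keeper goes to the upper station with sample G and sample K.  [the lower station: sample H, sample M | the upper station: sample D, sample E, sample F, sample G, sample J, sample K]
8. Keeper goes back to the lower station alone.  [the lower station: sample H, sample M | the upper station: sample D, sample E, sample F, sample G, sample J, sample K]
9. Keeper goes to the upper station with sample H and sample M.  [the lower station: — | the upper station: sample D, sample E, sample F, sample G, sample H, sample J, sample K, sample M]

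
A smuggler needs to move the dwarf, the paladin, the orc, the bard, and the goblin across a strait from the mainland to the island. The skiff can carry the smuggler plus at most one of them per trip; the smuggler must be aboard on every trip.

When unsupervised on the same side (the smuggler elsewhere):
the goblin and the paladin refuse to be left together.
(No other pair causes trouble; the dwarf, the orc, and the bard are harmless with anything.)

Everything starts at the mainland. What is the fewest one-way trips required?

Counting alone: the smuggler can take at most 1 across per trip to the island, so moving all 5 needs at least 5 loaded trips out, with a return between consecutive ones — at least 9 crossings.
The plan below uses exactly 9 crossings, so it is optimal:
1. Smuggler goes to the island with the paladin.  [the mainland: the bard, the dwarf, the goblin, the orc | the island: the paladin]
2. Smuggler goes back to the mainland alone.  [the mainland: the bard, the dwarf, the goblin, the orc | the island: the paladin]
3. Smuggler goes to the island with the dwarf.  [the mainland: the bard, the goblin, the orc | the island: the dwarf, the paladin]
4. Smuggler goes back to the mainland alone.  [the mainland: the bard, the goblin, the orc | the island: the dwarf, the paladin]
5. Smuggler goes to the island with the orc.  [the mainland: the bard, the goblin | the island: the dwarf, the orc, the paladin]
6. Smuggler goes back to the mainland alone.  [the mainland: the bard, the goblin | the island: the dwarf, the orc, the paladin]
7. Smuggler goes to the island with the bard.  [the mainland: the goblin | the island: the bard, the dwarf, the orc, the paladin]
8. Smuggler goes back to the mainland alone.  [the mainland: the goblin | the island: the bard, the dwarf, the orc, the paladin]
9. Smuggler goes to the island with the goblin.  [the mainland: — | the island: the bard, the dwarf, the goblin, the orc, the paladin]

9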